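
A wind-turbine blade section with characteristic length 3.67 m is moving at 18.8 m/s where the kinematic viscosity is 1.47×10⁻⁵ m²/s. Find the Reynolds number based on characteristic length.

Re = 4.69×10^6

Re = v·c/ν = 18.8 × 3.67 / (1.47×10⁻⁵) = 4.69×10^6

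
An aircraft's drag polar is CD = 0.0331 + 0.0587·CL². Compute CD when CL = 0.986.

CD = 0.0331 + 0.0587 × 0.986² = 0.0331 + 0.05707 = 0.0902

CD = 0.0902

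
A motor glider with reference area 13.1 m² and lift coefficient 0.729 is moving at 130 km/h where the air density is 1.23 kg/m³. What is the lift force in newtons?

Convert speed: v = 130 km/h ÷ 3.6 = 36.11 m/s.
L = ½ρv²S·CL = ½ × 1.23 × 36.11² × 13.1 × 0.729 = 7660 N ≈ 7.66 kN

L = 7660 N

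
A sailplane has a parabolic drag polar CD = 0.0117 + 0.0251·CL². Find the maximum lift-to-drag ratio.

For CD = CD0 + K·CL², (L/D)max occurs at CL* = √(CD0/K) and equals 1/(2√(K·CD0)).
(L/D)max = 1/(2√(0.0251 × 0.0117)) = 1/(2 × 0.01714) = 29.2

(L/D)max = 29.2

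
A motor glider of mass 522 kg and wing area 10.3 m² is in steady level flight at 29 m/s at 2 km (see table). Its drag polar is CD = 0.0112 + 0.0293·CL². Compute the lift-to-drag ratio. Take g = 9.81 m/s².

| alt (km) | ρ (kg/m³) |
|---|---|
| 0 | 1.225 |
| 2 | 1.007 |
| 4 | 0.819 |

L/D = 22.8

At 2 km, from the table: ρ = 1.007 kg/m³.
In steady level flight, lift balances weight: W = mg = 522 × 9.81 = 5120.8 N.
q = ½ρv² = ½ × 1.007 × 29² = 423.4 Pa.
CL = W/(q·S) = 5120.8 / (423.4 × 10.3) = 1.174.
CD = 0.0112 + 0.0293 × 1.174² = 0.05159.
L/D = CL/CD = 1.174 / 0.05159 = 22.8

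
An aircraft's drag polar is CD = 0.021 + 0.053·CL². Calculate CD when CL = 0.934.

CD = 0.021 + 0.053 × 0.934² = 0.021 + 0.04623 = 0.0672

CD = 0.0672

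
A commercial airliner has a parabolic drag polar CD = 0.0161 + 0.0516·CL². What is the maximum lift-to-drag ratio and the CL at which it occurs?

(L/D)max = 17.3, at CL = 0.559

For CD = CD0 + K·CL², (L/D)max occurs at CL* = √(CD0/K) and equals 1/(2√(K·CD0)).
(L/D)max = 1/(2√(0.0516 × 0.0161)) = 1/(2 × 0.02882) = 17.3
CL* = √(0.0161/0.0516) = 0.559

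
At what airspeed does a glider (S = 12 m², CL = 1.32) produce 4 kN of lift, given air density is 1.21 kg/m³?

L = ½ρv²S·CL ⇒ v = √(2L/(ρ·S·CL))
v = √(2 × 4000 / (1.21 × 12 × 1.32)) = √417.4 = 20.4 m/s

v = 20.4 m/s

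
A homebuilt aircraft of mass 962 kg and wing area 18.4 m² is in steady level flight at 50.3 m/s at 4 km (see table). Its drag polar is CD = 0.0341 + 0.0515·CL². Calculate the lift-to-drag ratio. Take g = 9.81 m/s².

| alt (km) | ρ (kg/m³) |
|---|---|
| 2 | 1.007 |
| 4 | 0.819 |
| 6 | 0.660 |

At 4 km, from the table: ρ = 0.819 kg/m³.
In steady level flight, lift balances weight: W = mg = 962 × 9.81 = 9437.2 N.
Dynamic pressure q = 0.5 × 0.819 × 50.3² = 1036 Pa.
CL = 2W/(ρv²S) = 2×9437.2/(0.819×50.3²×18.4) = 0.495.
CD = 0.0341 + 0.0515 × 0.495² = 0.04672.
L/D = CL/CD = 0.495 / 0.04672 = 10.6

L/D = 10.6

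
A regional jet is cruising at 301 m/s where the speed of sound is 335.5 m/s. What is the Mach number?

M = v/a = 301 / 335.5 = 0.897

M = 0.897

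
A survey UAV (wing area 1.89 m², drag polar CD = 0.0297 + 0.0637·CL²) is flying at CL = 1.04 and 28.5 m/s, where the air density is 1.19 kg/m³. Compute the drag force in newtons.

D = 90.1 N

CD = 0.0297 + 0.0637 × 1.04² = 0.0986
D = ½ρv²S·CD = ½ × 1.19 × 28.5² × 1.89 × 0.0986 = 90.1 N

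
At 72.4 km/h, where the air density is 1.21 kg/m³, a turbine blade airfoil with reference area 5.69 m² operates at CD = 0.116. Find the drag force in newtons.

Convert speed: v = 72.4 km/h ÷ 3.6 = 20.11 m/s.
Dynamic pressure q = ½ρv² = ½ × 1.21 × 20.11² = 244.7 Pa.
D = q·S·CD = 244.7 × 5.69 × 0.116 = 162 N

D = 162 N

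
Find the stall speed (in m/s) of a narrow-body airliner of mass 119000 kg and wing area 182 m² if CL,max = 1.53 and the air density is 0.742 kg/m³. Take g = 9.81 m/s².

Weight W = mg = 119000 × 9.81 = 1.167×10^6 N.
From L = ½ρV²S·CL,max = W: V_stall = √(2W/(ρSCL,max)) = √(2·1.167×10^6/(0.742·182·1.53))
V_stall = √11300 = 106 m/s

V_stall = 106 m/s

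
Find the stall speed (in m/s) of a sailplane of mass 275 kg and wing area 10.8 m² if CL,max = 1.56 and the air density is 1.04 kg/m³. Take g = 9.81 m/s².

V_stall = 17.5 m/s

Stall occurs when L = W at CL,max. W = mg = 275 × 9.81 = 2698 N.
From L = ½ρV²S·CL,max = W: V_stall = √(2W/(ρSCL,max)) = √(2·2698/(1.04·10.8·1.56))
V_stall = √307.9 = 17.5 m/s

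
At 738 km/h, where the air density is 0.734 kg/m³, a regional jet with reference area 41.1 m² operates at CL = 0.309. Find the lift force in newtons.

Convert speed: v = 738 km/h ÷ 3.6 = 205 m/s.
L = ½ρv²S·CL = ½ × 0.734 × 205² × 41.1 × 0.309 = 1.96×10^5 N ≈ 196 kN

L = 1.96×10^5 N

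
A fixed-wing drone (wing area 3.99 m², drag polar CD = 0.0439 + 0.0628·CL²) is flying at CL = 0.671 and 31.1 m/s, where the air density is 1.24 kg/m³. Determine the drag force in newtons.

CD = 0.0439 + 0.0628 × 0.671² = 0.07218
D = ½ρv²S·CD = ½ × 1.24 × 31.1² × 3.99 × 0.07218 = 173 N

D = 173 N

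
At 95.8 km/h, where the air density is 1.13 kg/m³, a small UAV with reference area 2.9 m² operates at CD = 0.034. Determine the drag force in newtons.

D = 39.5 N

Convert speed: v = 95.8 km/h ÷ 3.6 = 26.61 m/s.
D = ½ρv²S·CD = ½ × 1.13 × 26.61² × 2.9 × 0.034 = 39.5 N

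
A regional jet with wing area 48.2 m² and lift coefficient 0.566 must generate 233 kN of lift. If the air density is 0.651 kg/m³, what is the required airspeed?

L = ½ρv²S·CL ⇒ v = √(2L/(ρ·S·CL))
v = √(2 × 2.33×10^5 / (0.651 × 48.2 × 0.566)) = √26240 = 162 m/s

v = 162 m/s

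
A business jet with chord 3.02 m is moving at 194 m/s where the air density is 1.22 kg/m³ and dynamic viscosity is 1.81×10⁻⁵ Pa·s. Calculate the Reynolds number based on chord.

Re = 3.95×10^7

Re = ρ·v·c/μ = 1.22 × 194 × 3.02 / (1.81×10⁻⁵) = 3.95×10^7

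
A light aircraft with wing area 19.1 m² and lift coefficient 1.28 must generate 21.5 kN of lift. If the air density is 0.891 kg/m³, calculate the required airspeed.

v = 44.4 m/s

L = ½ρv²S·CL ⇒ v = √(2L/(ρ·S·CL))
v = √(2 × 21500 / (0.891 × 19.1 × 1.28)) = √1974 = 44.4 m/s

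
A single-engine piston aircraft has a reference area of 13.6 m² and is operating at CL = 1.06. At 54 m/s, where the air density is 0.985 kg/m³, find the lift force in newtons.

L = ½ρv²S·CL = ½ × 0.985 × 54² × 13.6 × 1.06 = 20700 N ≈ 20.7 kN

L = 20700 N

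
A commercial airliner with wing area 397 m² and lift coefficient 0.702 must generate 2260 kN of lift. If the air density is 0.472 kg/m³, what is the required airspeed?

L = ½ρv²S·CL ⇒ v = √(2L/(ρ·S·CL))
v = √(2 × 2.26×10^6 / (0.472 × 397 × 0.702)) = √34360 = 185 m/s

v = 185 m/s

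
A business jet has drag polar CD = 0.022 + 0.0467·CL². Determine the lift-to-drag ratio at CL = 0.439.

L/D = 14.2

CD = 0.022 + 0.0467 × 0.439² = 0.031
L/D = CL/CD = 0.439 / 0.031 = 14.2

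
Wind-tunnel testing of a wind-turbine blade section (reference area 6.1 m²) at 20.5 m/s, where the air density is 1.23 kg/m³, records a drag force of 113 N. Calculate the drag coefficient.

CD = 0.0717

From D = ½ρv²S·CD, rearranging gives CD = 2D/(ρv²S).
CD = 2 × 113 / (1.23 × 20.5² × 6.1) = 0.0717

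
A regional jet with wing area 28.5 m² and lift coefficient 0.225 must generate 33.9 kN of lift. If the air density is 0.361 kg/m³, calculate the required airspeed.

v = 171 m/s

L = ½ρv²S·CL ⇒ v = √(2L/(ρ·S·CL))
v = √(2 × 33900 / (0.361 × 28.5 × 0.225)) = √29290 = 171 m/s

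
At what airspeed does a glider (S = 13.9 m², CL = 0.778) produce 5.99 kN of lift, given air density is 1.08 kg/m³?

v = 32 m/s

L = ½ρv²S·CL ⇒ v = √(2L/(ρ·S·CL))
v = √(2 × 5990 / (1.08 × 13.9 × 0.778)) = √1026 = 32 m/s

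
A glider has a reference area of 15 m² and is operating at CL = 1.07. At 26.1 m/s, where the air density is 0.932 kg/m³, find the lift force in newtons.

L = 5090 N

L = ½ρv²S·CL = ½ × 0.932 × 26.1² × 15 × 1.07 = 5090 N ≈ 5.09 kN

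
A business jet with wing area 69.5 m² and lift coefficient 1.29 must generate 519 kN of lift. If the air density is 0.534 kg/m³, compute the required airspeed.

L = ½ρv²S·CL ⇒ v = √(2L/(ρ·S·CL))
v = √(2 × 5.19×10^5 / (0.534 × 69.5 × 1.29)) = √21680 = 147 m/s

v = 147 m/s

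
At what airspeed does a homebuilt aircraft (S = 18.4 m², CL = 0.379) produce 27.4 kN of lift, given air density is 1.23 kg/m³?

v = 79.9 m/s

L = ½ρv²S·CL ⇒ v = √(2L/(ρ·S·CL))
v = √(2 × 27400 / (1.23 × 18.4 × 0.379)) = √6389 = 79.9 m/s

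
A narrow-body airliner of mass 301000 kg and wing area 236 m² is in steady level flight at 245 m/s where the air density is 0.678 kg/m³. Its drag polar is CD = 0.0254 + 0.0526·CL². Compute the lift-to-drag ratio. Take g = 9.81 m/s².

L/D = 13.6

Weight W = mg = 301000 × 9.81 = 2.9528×10^6 N; in level flight L = W.
Dynamic pressure q = 0.5 × 0.678 × 245² = 20350 Pa.
CL = W/(q·S) = 2.9528×10^6 / (20350 × 236) = 0.6149.
CD = 0.0254 + 0.0526 × 0.6149² = 0.04529.
L/D = CL/CD = 0.6149 / 0.04529 = 13.6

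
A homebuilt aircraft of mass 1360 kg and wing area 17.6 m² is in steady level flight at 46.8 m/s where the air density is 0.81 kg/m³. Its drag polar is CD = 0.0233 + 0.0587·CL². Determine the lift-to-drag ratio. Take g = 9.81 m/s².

Weight W = mg = 1360 × 9.81 = 13342 N; in level flight L = W.
q = ½ρv² = ½ × 0.81 × 46.8² = 887 Pa.
Required CL = L/(qS) = 13342/(887·17.6) = 0.8546.
CD = 0.0233 + 0.0587 × 0.8546² = 0.06617.
L/D = CL/CD = 0.8546 / 0.06617 = 12.9

L/D = 12.9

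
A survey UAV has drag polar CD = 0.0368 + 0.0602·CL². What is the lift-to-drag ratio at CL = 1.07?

CD = 0.0368 + 0.0602 × 1.07² = 0.1057
L/D = CL/CD = 1.07 / 0.1057 = 10.1

L/D = 10.1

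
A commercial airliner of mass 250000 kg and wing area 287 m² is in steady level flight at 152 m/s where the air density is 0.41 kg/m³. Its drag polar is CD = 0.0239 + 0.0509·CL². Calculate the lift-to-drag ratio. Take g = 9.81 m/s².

Level flight ⇒ L = W = m·g = 250000 × 9.81 = 2.4525×10^6 N.
q = ½ρv² = ½ × 0.41 × 152² = 4736 Pa.
Required CL = L/(qS) = 2.4525×10^6/(4736·287) = 1.804.
CD = 0.0239 + 0.0509 × 1.804² = 0.1896.
L/D = CL/CD = 1.804 / 0.1896 = 9.52

L/D = 9.52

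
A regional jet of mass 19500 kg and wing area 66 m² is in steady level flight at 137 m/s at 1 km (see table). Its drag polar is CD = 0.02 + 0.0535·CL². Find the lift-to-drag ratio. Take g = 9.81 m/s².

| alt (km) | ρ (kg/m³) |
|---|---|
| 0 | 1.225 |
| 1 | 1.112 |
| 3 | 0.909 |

L/D = 11.5

At 1 km, from the table: ρ = 1.112 kg/m³.
In steady level flight, lift balances weight: W = mg = 19500 × 9.81 = 1.913×10^5 N.
q = ½ρv² = ½ × 1.112 × 137² = 10440 Pa.
CL = W/(q·S) = 1.913×10^5 / (10440 × 66) = 0.2777.
CD = 0.02 + 0.0535 × 0.2777² = 0.02413.
L/D = CL/CD = 0.2777 / 0.02413 = 11.5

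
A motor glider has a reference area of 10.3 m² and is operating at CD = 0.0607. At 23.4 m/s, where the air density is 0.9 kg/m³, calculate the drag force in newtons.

D = ½ρv²S·CD = ½ × 0.9 × 23.4² × 10.3 × 0.0607 = 154 N

D = 154 N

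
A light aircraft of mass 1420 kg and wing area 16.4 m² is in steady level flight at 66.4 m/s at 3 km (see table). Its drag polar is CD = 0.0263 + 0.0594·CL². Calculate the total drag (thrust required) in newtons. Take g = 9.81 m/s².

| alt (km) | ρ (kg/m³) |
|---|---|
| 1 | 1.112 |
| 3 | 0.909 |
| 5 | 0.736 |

D = 1220 N

At 3 km, from the table: ρ = 0.909 kg/m³.
Weight W = mg = 1420 × 9.81 = 13930 N; in level flight L = W.
Dynamic pressure q = 0.5 × 0.909 × 66.4² = 2004 Pa.
CL = 2W/(ρv²S) = 2×13930/(0.909×66.4²×16.4) = 0.4239.
CD = 0.0263 + 0.0594 × 0.4239² = 0.03697.
D = q·S·CD = 2004 × 16.4 × 0.03697 = 1215 N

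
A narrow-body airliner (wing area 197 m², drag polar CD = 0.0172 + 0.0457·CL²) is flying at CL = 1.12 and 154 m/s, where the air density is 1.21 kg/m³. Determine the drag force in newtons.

D = 2.11×10^5 N

CD = 0.0172 + 0.0457 × 1.12² = 0.07453
D = ½ρv²S·CD = ½ × 1.21 × 154² × 197 × 0.07453 = 2.11×10^5 N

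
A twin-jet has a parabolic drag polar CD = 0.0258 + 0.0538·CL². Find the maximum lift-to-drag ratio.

(L/D)max = 13.4

For CD = CD0 + K·CL², (L/D)max occurs at CL* = √(CD0/K) and equals 1/(2√(K·CD0)).
(L/D)max = 1/(2√(0.0538 × 0.0258)) = 1/(2 × 0.03726) = 13.4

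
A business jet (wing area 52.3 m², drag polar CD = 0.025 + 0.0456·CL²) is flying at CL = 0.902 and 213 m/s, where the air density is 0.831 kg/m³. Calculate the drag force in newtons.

D = 61200 N

CD = 0.025 + 0.0456 × 0.902² = 0.0621
D = ½ρv²S·CD = ½ × 0.831 × 213² × 52.3 × 0.0621 = 61200 N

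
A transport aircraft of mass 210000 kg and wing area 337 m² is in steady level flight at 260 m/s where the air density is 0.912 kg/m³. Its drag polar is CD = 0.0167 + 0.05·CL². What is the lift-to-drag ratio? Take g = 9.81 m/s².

L/D = 10.6

Weight W = mg = 210000 × 9.81 = 2.0601×10^6 N; in level flight L = W.
q = ½ρv² = ½ × 0.912 × 260² = 30830 Pa.
CL = W/(q·S) = 2.0601×10^6 / (30830 × 337) = 0.1983.
CD = 0.0167 + 0.05 × 0.1983² = 0.01867.
L/D = CL/CD = 0.1983 / 0.01867 = 10.6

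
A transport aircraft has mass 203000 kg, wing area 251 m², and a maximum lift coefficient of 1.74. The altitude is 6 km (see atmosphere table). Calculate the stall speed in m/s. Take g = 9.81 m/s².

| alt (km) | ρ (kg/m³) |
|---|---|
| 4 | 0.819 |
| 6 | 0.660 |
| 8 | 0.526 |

V_stall = 118 m/s

At 6 km, from the table: ρ = 0.660 kg/m³.
Stall occurs when L = W at CL,max. W = mg = 203000 × 9.81 = 1.991×10^6 N.
From L = ½ρV²S·CL,max = W: V_stall = √(2W/(ρSCL,max)) = √(2·1.991×10^6/(0.66·251·1.74))
V_stall = √13820 = 118 m/s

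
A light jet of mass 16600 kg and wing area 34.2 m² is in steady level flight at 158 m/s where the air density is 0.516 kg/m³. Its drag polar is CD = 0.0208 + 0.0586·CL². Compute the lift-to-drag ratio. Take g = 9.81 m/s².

Weight W = mg = 16600 × 9.81 = 1.6285×10^5 N; in level flight L = W.
q = ½ρv² = ½ × 0.516 × 158² = 6441 Pa.
CL = 2W/(ρv²S) = 2×1.6285×10^5/(0.516×158²×34.2) = 0.7393.
CD = 0.0208 + 0.0586 × 0.7393² = 0.05283.
L/D = CL/CD = 0.7393 / 0.05283 = 14

L/D = 14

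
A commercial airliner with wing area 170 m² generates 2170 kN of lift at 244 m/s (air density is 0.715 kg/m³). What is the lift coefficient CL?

CL = 0.6

From L = ½ρv²S·CL, rearranging gives CL = 2L/(ρv²S).
CL = 2 × 2.17×10^6 / (0.715 × 244² × 170) = 0.6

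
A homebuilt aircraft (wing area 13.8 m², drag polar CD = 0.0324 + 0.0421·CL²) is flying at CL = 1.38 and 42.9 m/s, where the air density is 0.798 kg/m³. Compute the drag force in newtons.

CD = 0.0324 + 0.0421 × 1.38² = 0.1126
D = ½ρv²S·CD = ½ × 0.798 × 42.9² × 13.8 × 0.1126 = 1140 N

D = 1140 N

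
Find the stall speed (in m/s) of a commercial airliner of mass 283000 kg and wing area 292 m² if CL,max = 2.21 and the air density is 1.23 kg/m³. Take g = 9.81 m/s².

At stall, lift equals weight: L = W = m·g = 283000 × 9.81 = 2.776×10^6 N.
From L = ½ρV²S·CL,max = W: V_stall = √(2W/(ρSCL,max)) = √(2·2.776×10^6/(1.23·292·2.21))
V_stall = √6995 = 83.6 m/s

V_stall = 83.6 m/s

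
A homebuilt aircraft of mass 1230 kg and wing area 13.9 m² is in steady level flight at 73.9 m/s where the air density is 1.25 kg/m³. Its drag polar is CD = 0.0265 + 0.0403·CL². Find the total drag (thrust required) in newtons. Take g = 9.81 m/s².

Level flight ⇒ L = W = m·g = 1230 × 9.81 = 12066 N.
q = ½ρv² = ½ × 1.25 × 73.9² = 3413 Pa.
CL = W/(q·S) = 12066 / (3413 × 13.9) = 0.2543.
CD = 0.0265 + 0.0403 × 0.2543² = 0.02911.
D = q·S·CD = 3413 × 13.9 × 0.02911 = 1381 N

D = 1380 N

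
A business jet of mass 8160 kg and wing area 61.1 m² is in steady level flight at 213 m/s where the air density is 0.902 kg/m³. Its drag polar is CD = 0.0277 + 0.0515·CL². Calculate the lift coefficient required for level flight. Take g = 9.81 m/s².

CL = 0.064

Level flight ⇒ L = W = m·g = 8160 × 9.81 = 80050 N.
q = ½ρv² = ½ × 0.902 × 213² = 20460 Pa.
Required CL = L/(qS) = 80050/(20460·61.1) = 0.06403.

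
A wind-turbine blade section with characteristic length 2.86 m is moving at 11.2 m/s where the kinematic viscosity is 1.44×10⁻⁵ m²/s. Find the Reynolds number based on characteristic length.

Re = 2.22×10^6

Re = v·c/ν = 11.2 × 2.86 / (1.44×10⁻⁵) = 2.22×10^6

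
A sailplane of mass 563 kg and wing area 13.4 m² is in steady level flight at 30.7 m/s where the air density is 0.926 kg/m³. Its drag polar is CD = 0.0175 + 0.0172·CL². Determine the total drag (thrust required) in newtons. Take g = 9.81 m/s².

D = 192 N

Weight W = mg = 563 × 9.81 = 5523 N; in level flight L = W.
q = ½ρv² = ½ × 0.926 × 30.7² = 436.4 Pa.
CL = 2W/(ρv²S) = 2×5523/(0.926×30.7²×13.4) = 0.9445.
CD = 0.0175 + 0.0172 × 0.9445² = 0.03284.
D = q·S·CD = 436.4 × 13.4 × 0.03284 = 192.1 N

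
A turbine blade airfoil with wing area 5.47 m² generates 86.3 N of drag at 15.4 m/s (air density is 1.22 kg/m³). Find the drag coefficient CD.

From D = ½ρv²S·CD, rearranging gives CD = 2D/(ρv²S).
CD = 2 × 86.3 / (1.22 × 15.4² × 5.47) = 0.109

CD = 0.109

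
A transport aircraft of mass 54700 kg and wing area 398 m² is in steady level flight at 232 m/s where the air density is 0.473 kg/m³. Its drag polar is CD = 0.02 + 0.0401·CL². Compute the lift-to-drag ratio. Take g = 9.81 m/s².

Level flight ⇒ L = W = m·g = 54700 × 9.81 = 5.3661×10^5 N.
Dynamic pressure q = 0.5 × 0.473 × 232² = 12730 Pa.
CL = 2W/(ρv²S) = 2×5.3661×10^5/(0.473×232²×398) = 0.1059.
CD = 0.02 + 0.0401 × 0.1059² = 0.02045.
L/D = CL/CD = 0.1059 / 0.02045 = 5.18

L/D = 5.18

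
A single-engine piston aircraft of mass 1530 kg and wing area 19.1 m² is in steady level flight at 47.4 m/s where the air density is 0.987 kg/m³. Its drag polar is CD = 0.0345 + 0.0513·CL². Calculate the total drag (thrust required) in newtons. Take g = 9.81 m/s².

In steady level flight, lift balances weight: W = mg = 1530 × 9.81 = 15009 N.
q = ½ρv² = ½ × 0.987 × 47.4² = 1109 Pa.
CL = W/(q·S) = 15009 / (1109 × 19.1) = 0.7087.
CD = 0.0345 + 0.0513 × 0.7087² = 0.06027.
D = q·S·CD = 1109 × 19.1 × 0.06027 = 1276 N

D = 1280 N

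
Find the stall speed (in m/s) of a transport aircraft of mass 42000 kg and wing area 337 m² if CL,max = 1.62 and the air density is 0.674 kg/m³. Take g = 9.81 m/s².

V_stall = 47.3 m/s

Weight W = mg = 42000 × 9.81 = 4.12×10^5 N.
From L = ½ρV²S·CL,max = W: V_stall = √(2W/(ρSCL,max)) = √(2·4.12×10^5/(0.674·337·1.62))
V_stall = √2239 = 47.3 m/s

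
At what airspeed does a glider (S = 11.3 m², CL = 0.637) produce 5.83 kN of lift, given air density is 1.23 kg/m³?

v = 36.3 m/s

L = ½ρv²S·CL ⇒ v = √(2L/(ρ·S·CL))
v = √(2 × 5830 / (1.23 × 11.3 × 0.637)) = √1317 = 36.3 m/s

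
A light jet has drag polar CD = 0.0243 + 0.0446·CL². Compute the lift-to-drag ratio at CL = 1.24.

CD = 0.0243 + 0.0446 × 1.24² = 0.09288
L/D = CL/CD = 1.24 / 0.09288 = 13.4

L/D = 13.4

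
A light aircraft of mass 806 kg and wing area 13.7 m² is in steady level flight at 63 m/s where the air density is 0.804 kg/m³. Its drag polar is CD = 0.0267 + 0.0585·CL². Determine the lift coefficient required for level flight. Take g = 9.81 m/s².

Weight W = mg = 806 × 9.81 = 7906.9 N; in level flight L = W.
q = ½ρv² = ½ × 0.804 × 63² = 1596 Pa.
CL = W/(q·S) = 7906.9 / (1596 × 13.7) = 0.3617.

CL = 0.362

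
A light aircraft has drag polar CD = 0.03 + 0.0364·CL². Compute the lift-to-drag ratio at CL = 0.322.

CD = 0.03 + 0.0364 × 0.322² = 0.03377
L/D = CL/CD = 0.322 / 0.03377 = 9.53

L/D = 9.53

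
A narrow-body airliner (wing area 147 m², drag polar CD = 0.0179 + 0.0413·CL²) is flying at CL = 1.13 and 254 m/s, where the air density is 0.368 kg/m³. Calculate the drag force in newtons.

D = 1.23×10^5 N

CD = 0.0179 + 0.0413 × 1.13² = 0.07064
D = ½ρv²S·CD = ½ × 0.368 × 254² × 147 × 0.07064 = 1.23×10^5 N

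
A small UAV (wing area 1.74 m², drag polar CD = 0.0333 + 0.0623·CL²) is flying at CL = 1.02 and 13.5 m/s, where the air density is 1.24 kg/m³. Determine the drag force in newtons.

D = 19.3 N

CD = 0.0333 + 0.0623 × 1.02² = 0.09812
D = ½ρv²S·CD = ½ × 1.24 × 13.5² × 1.74 × 0.09812 = 19.3 N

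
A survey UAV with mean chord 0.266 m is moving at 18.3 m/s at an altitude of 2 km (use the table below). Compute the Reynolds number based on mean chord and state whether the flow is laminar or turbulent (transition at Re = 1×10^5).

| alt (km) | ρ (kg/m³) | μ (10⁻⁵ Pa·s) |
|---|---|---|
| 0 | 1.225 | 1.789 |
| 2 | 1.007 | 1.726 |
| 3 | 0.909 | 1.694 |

Re = 2.84×10^5 (turbulent)

At 2 km, from the table: ρ = 1.007 kg/m³, μ = 1.726×10⁻⁵ Pa·s.
Re = ρ·v·c/μ = 1.007 × 18.3 × 0.266 / (1.726×10⁻⁵) = 2.84×10^5
Since 2.84×10^5 > 1×10^5, the flow is turbulent.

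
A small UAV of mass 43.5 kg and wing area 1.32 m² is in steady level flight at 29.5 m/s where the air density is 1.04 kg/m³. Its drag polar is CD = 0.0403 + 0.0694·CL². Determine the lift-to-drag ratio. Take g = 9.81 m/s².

In steady level flight, lift balances weight: W = mg = 43.5 × 9.81 = 426.74 N.
q = ½ρv² = ½ × 1.04 × 29.5² = 452.5 Pa.
CL = W/(q·S) = 426.74 / (452.5 × 1.32) = 0.7144.
CD = 0.0403 + 0.0694 × 0.7144² = 0.07572.
L/D = CL/CD = 0.7144 / 0.07572 = 9.43

L/D = 9.43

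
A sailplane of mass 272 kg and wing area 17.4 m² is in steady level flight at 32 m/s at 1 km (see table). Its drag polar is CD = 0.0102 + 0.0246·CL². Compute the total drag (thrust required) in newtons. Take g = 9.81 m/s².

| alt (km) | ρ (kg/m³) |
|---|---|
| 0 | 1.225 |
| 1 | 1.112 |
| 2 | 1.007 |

At 1 km, from the table: ρ = 1.112 kg/m³.
In steady level flight, lift balances weight: W = mg = 272 × 9.81 = 2668.3 N.
Dynamic pressure q = 0.5 × 1.112 × 32² = 569.3 Pa.
CL = W/(q·S) = 2668.3 / (569.3 × 17.4) = 0.2693.
CD = 0.0102 + 0.0246 × 0.2693² = 0.01198.
D = q·S·CD = 569.3 × 17.4 × 0.01198 = 118.7 N

D = 119 N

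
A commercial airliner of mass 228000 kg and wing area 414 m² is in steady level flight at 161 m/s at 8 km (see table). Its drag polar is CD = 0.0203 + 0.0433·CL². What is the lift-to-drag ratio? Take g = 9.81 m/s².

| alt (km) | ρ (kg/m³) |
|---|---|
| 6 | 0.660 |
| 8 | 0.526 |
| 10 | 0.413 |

At 8 km, from the table: ρ = 0.526 kg/m³.
In steady level flight, lift balances weight: W = mg = 228000 × 9.81 = 2.2367×10^6 N.
Dynamic pressure q = 0.5 × 0.526 × 161² = 6817 Pa.
CL = W/(q·S) = 2.2367×10^6 / (6817 × 414) = 0.7925.
CD = 0.0203 + 0.0433 × 0.7925² = 0.04749.
L/D = CL/CD = 0.7925 / 0.04749 = 16.7

L/D = 16.7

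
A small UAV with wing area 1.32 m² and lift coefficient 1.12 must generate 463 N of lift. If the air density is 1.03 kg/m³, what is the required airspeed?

L = ½ρv²S·CL ⇒ v = √(2L/(ρ·S·CL))
v = √(2 × 463 / (1.03 × 1.32 × 1.12)) = √608.1 = 24.7 m/s

v = 24.7 m/s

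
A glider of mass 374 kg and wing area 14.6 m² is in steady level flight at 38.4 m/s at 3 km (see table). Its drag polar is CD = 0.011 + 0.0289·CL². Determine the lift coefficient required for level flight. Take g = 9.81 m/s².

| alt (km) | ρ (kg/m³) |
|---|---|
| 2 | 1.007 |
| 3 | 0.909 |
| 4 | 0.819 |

CL = 0.375

At 3 km, from the table: ρ = 0.909 kg/m³.
Level flight ⇒ L = W = m·g = 374 × 9.81 = 3668.9 N.
Dynamic pressure q = 0.5 × 0.909 × 38.4² = 670.2 Pa.
Required CL = L/(qS) = 3668.9/(670.2·14.6) = 0.375.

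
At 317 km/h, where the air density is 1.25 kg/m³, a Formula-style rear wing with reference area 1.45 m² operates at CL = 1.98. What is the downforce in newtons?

Convert speed: v = 317 km/h ÷ 3.6 = 88.06 m/s.
L = ½ρv²S·CL = ½ × 1.25 × 88.06² × 1.45 × 1.98 = 13900 N ≈ 13.9 kN

L = 13900 N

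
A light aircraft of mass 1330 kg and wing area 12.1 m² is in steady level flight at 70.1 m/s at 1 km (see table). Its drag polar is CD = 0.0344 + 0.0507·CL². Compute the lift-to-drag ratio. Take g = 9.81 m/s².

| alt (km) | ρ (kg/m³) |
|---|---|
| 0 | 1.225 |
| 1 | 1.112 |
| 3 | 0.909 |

L/D = 9.33

At 1 km, from the table: ρ = 1.112 kg/m³.
Level flight ⇒ L = W = m·g = 1330 × 9.81 = 13047 N.
Dynamic pressure q = 0.5 × 1.112 × 70.1² = 2732 Pa.
CL = W/(q·S) = 13047 / (2732 × 12.1) = 0.3947.
CD = 0.0344 + 0.0507 × 0.3947² = 0.0423.
L/D = CL/CD = 0.3947 / 0.0423 = 9.33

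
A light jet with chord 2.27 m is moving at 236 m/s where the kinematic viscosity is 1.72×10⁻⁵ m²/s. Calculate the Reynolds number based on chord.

Re = v·c/ν = 236 × 2.27 / (1.72×10⁻⁵) = 3.11×10^7

Re = 3.11×10^7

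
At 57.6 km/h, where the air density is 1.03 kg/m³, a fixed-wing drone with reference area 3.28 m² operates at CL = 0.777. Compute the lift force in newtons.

L = 336 N

Convert speed: v = 57.6 km/h ÷ 3.6 = 16 m/s.
Dynamic pressure q = ½ρv² = ½ × 1.03 × 16² = 131.8 Pa.
L = q·S·CL = 131.8 × 3.28 × 0.777 = 336 N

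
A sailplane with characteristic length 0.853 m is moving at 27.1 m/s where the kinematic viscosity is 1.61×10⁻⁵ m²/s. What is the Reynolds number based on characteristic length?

Re = v·c/ν = 27.1 × 0.853 / (1.61×10⁻⁵) = 1.44×10^6

Re = 1.44×10^6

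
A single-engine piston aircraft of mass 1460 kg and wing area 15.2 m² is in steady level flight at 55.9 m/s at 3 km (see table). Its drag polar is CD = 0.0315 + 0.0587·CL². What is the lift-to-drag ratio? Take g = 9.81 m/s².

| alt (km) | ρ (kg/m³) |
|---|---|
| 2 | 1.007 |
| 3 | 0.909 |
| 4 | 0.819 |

At 3 km, from the table: ρ = 0.909 kg/m³.
In steady level flight, lift balances weight: W = mg = 1460 × 9.81 = 14323 N.
q = ½ρv² = ½ × 0.909 × 55.9² = 1420 Pa.
CL = 2W/(ρv²S) = 2×14323/(0.909×55.9²×15.2) = 0.6635.
CD = 0.0315 + 0.0587 × 0.6635² = 0.05734.
L/D = CL/CD = 0.6635 / 0.05734 = 11.6

L/D = 11.6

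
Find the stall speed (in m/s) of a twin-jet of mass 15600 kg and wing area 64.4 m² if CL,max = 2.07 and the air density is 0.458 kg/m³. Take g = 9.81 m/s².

V_stall = 70.8 m/s

Stall occurs when L = W at CL,max. W = mg = 15600 × 9.81 = 1.53×10^5 N.
From L = ½ρV²S·CL,max = W: V_stall = √(2W/(ρSCL,max)) = √(2·1.53×10^5/(0.458·64.4·2.07))
V_stall = √5013 = 70.8 m/s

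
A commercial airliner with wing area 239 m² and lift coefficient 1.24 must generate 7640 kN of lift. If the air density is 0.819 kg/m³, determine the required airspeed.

L = ½ρv²S·CL ⇒ v = √(2L/(ρ·S·CL))
v = √(2 × 7.64×10^6 / (0.819 × 239 × 1.24)) = √62950 = 251 m/s

v = 251 m/s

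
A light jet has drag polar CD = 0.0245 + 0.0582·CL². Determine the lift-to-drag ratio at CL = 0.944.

L/D = 12.4

CD = 0.0245 + 0.0582 × 0.944² = 0.07636
L/D = CL/CD = 0.944 / 0.07636 = 12.4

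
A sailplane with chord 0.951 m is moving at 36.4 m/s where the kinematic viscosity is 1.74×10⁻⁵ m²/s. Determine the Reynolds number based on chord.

Re = v·c/ν = 36.4 × 0.951 / (1.74×10⁻⁵) = 1.99×10^6

Re = 1.99×10^6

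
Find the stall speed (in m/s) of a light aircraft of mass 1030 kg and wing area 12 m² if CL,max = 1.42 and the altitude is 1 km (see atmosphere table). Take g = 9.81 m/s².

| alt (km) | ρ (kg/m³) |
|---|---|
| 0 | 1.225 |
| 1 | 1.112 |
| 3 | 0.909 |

At 1 km, from the table: ρ = 1.112 kg/m³.
Stall occurs when L = W at CL,max. W = mg = 1030 × 9.81 = 10100 N.
V_stall = √(2W/(ρ·S·CL,max)) = √(2 × 10100 / (1.112 × 12 × 1.42))
V_stall = √1067 = 32.7 m/s

V_stall = 32.7 m/s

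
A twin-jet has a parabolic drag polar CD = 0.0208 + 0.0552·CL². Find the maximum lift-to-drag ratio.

For CD = CD0 + K·CL², (L/D)max occurs at CL* = √(CD0/K) and equals 1/(2√(K·CD0)).
(L/D)max = 1/(2√(0.0552 × 0.0208)) = 1/(2 × 0.03388) = 14.8

(L/D)max = 14.8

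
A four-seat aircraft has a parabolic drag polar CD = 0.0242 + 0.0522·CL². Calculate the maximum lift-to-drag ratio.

For CD = CD0 + K·CL², (L/D)max occurs at CL* = √(CD0/K) and equals 1/(2√(K·CD0)).
(L/D)max = 1/(2√(0.0522 × 0.0242)) = 1/(2 × 0.03554) = 14.1

(L/D)max = 14.1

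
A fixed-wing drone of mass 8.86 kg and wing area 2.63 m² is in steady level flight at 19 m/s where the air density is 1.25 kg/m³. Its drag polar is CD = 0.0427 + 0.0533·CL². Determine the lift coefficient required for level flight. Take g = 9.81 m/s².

In steady level flight, lift balances weight: W = mg = 8.86 × 9.81 = 86.917 N.
q = ½ρv² = ½ × 1.25 × 19² = 225.6 Pa.
CL = W/(q·S) = 86.917 / (225.6 × 2.63) = 0.1465.

CL = 0.146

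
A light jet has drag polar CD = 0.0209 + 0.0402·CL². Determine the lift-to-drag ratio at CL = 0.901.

CD = 0.0209 + 0.0402 × 0.901² = 0.05353
L/D = CL/CD = 0.901 / 0.05353 = 16.8

L/D = 16.8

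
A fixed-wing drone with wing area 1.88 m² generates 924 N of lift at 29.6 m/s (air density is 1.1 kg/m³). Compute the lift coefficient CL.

From L = ½ρv²S·CL, rearranging gives CL = 2L/(ρv²S).
CL = 2 × 924 / (1.1 × 29.6² × 1.88) = 1.02

CL = 1.02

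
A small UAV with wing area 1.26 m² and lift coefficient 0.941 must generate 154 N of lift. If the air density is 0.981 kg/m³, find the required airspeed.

v = 16.3 m/s

L = ½ρv²S·CL ⇒ v = √(2L/(ρ·S·CL))
v = √(2 × 154 / (0.981 × 1.26 × 0.941)) = √264.8 = 16.3 m/s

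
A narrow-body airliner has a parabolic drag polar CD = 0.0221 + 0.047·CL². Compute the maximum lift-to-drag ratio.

For CD = CD0 + K·CL², (L/D)max occurs at CL* = √(CD0/K) and equals 1/(2√(K·CD0)).
(L/D)max = 1/(2√(0.047 × 0.0221)) = 1/(2 × 0.03223) = 15.5

(L/D)max = 15.5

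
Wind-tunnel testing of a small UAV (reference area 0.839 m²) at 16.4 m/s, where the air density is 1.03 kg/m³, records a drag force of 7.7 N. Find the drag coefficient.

CD = 0.0663

From D = ½ρv²S·CD, rearranging gives CD = 2D/(ρv²S).
CD = 2 × 7.7 / (1.03 × 16.4² × 0.839) = 0.0663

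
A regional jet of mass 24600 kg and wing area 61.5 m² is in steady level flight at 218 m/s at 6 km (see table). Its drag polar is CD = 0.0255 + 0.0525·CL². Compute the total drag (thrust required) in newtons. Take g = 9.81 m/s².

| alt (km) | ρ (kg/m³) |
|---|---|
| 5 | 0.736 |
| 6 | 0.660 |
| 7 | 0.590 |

D = 27800 N

At 6 km, from the table: ρ = 0.660 kg/m³.
In steady level flight, lift balances weight: W = mg = 24600 × 9.81 = 2.4133×10^5 N.
q = ½ρv² = ½ × 0.66 × 218² = 15680 Pa.
Required CL = L/(qS) = 2.4133×10^5/(15680·61.5) = 0.2502.
CD = 0.0255 + 0.0525 × 0.2502² = 0.02879.
D = q·S·CD = 15680 × 61.5 × 0.02879 = 27760 N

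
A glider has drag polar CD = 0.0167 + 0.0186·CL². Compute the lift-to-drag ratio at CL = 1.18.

CD = 0.0167 + 0.0186 × 1.18² = 0.0426
L/D = CL/CD = 1.18 / 0.0426 = 27.7

L/D = 27.7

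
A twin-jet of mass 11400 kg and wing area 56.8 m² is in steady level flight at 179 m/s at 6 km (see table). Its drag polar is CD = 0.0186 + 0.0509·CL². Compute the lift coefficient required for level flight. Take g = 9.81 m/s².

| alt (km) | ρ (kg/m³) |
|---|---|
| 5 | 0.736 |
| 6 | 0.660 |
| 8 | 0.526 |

At 6 km, from the table: ρ = 0.660 kg/m³.
Level flight ⇒ L = W = m·g = 11400 × 9.81 = 1.1183×10^5 N.
Dynamic pressure q = 0.5 × 0.66 × 179² = 10570 Pa.
Required CL = L/(qS) = 1.1183×10^5/(10570·56.8) = 0.1862.

CL = 0.186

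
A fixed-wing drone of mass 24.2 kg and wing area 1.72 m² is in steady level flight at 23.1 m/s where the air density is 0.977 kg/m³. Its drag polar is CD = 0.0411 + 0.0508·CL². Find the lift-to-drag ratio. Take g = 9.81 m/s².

Weight W = mg = 24.2 × 9.81 = 237.4 N; in level flight L = W.
Dynamic pressure q = 0.5 × 0.977 × 23.1² = 260.7 Pa.
CL = W/(q·S) = 237.4 / (260.7 × 1.72) = 0.5295.
CD = 0.0411 + 0.0508 × 0.5295² = 0.05534.
L/D = CL/CD = 0.5295 / 0.05534 = 9.57

L/D = 9.57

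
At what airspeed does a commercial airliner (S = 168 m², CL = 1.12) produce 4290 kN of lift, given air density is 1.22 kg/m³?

v = 193 m/s

L = ½ρv²S·CL ⇒ v = √(2L/(ρ·S·CL))
v = √(2 × 4.29×10^6 / (1.22 × 168 × 1.12)) = √37380 = 193 m/s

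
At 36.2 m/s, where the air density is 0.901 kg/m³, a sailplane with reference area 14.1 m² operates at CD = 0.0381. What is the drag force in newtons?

D = 317 N

Dynamic pressure q = ½ρv² = ½ × 0.901 × 36.2² = 590.4 Pa.
D = q·S·CD = 590.4 × 14.1 × 0.0381 = 317 N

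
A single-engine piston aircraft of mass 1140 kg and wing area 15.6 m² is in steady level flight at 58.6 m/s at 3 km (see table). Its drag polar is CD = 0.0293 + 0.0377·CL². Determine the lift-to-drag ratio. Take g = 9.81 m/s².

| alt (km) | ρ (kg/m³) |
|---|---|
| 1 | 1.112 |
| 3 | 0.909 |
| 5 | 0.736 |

At 3 km, from the table: ρ = 0.909 kg/m³.
Weight W = mg = 1140 × 9.81 = 11183 N; in level flight L = W.
q = ½ρv² = ½ × 0.909 × 58.6² = 1561 Pa.
CL = 2W/(ρv²S) = 2×11183/(0.909×58.6²×15.6) = 0.4593.
CD = 0.0293 + 0.0377 × 0.4593² = 0.03725.
L/D = CL/CD = 0.4593 / 0.03725 = 12.3

L/D = 12.3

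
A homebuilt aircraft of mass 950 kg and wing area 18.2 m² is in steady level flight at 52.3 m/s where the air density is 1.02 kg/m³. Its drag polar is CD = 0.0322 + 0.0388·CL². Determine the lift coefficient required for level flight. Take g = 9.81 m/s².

Level flight ⇒ L = W = m·g = 950 × 9.81 = 9319.5 N.
Dynamic pressure q = 0.5 × 1.02 × 52.3² = 1395 Pa.
CL = 2W/(ρv²S) = 2×9319.5/(1.02×52.3²×18.2) = 0.3671.

CL = 0.367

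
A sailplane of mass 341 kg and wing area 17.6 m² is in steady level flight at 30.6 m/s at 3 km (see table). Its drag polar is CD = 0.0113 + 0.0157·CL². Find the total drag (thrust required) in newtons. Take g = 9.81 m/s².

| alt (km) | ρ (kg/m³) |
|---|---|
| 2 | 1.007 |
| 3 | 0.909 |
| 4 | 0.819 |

At 3 km, from the table: ρ = 0.909 kg/m³.
Level flight ⇒ L = W = m·g = 341 × 9.81 = 3345.2 N.
q = ½ρv² = ½ × 0.909 × 30.6² = 425.6 Pa.
Required CL = L/(qS) = 3345.2/(425.6·17.6) = 0.4466.
CD = 0.0113 + 0.0157 × 0.4466² = 0.01443.
D = q·S·CD = 425.6 × 17.6 × 0.01443 = 108.1 N

D = 108 N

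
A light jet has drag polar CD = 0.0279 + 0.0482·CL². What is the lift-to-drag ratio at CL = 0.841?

CD = 0.0279 + 0.0482 × 0.841² = 0.06199
L/D = CL/CD = 0.841 / 0.06199 = 13.6

L/D = 13.6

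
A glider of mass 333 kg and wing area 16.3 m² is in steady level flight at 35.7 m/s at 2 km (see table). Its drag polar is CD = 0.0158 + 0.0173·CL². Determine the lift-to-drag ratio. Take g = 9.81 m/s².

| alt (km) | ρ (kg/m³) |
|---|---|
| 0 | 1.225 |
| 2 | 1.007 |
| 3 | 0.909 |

At 2 km, from the table: ρ = 1.007 kg/m³.
In steady level flight, lift balances weight: W = mg = 333 × 9.81 = 3266.7 N.
Dynamic pressure q = 0.5 × 1.007 × 35.7² = 641.7 Pa.
CL = W/(q·S) = 3266.7 / (641.7 × 16.3) = 0.3123.
CD = 0.0158 + 0.0173 × 0.3123² = 0.01749.
L/D = CL/CD = 0.3123 / 0.01749 = 17.9

L/D = 17.9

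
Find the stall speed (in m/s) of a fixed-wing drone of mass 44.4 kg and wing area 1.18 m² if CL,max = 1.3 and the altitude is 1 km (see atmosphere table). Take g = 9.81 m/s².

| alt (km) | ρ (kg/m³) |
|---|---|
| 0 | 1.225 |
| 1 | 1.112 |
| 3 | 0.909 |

V_stall = 22.6 m/s

At 1 km, from the table: ρ = 1.112 kg/m³.
Stall occurs when L = W at CL,max. W = mg = 44.4 × 9.81 = 435.6 N.
V_stall = √(2W/(ρ·S·CL,max)) = √(2 × 435.6 / (1.112 × 1.18 × 1.3))
V_stall = √510.7 = 22.6 m/s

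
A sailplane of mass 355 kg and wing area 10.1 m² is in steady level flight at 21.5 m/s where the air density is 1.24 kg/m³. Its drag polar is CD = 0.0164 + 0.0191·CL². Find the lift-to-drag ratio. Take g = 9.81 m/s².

In steady level flight, lift balances weight: W = mg = 355 × 9.81 = 3482.6 N.
q = ½ρv² = ½ × 1.24 × 21.5² = 286.6 Pa.
CL = 2W/(ρv²S) = 2×3482.6/(1.24×21.5²×10.1) = 1.203.
CD = 0.0164 + 0.0191 × 1.203² = 0.04405.
L/D = CL/CD = 1.203 / 0.04405 = 27.3

L/D = 27.3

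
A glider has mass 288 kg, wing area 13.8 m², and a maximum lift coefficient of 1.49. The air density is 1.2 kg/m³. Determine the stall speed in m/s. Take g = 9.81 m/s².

At stall, lift equals weight: L = W = m·g = 288 × 9.81 = 2825 N.
V_stall = √(2W/(ρ·S·CL,max)) = √(2 × 2825 / (1.2 × 13.8 × 1.49))
V_stall = √229 = 15.1 m/s

V_stall = 15.1 m/s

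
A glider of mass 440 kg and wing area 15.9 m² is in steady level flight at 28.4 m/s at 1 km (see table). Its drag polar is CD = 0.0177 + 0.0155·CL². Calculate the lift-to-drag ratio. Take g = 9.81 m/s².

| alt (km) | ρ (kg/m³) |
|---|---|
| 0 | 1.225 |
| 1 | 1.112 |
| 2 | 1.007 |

At 1 km, from the table: ρ = 1.112 kg/m³.
In steady level flight, lift balances weight: W = mg = 440 × 9.81 = 4316.4 N.
q = ½ρv² = ½ × 1.112 × 28.4² = 448.4 Pa.
Required CL = L/(qS) = 4316.4/(448.4·15.9) = 0.6054.
CD = 0.0177 + 0.0155 × 0.6054² = 0.02338.
L/D = CL/CD = 0.6054 / 0.02338 = 25.9

L/D = 25.9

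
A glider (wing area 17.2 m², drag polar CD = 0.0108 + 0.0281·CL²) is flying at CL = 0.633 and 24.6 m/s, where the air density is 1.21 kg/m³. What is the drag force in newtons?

D = 139 N

CD = 0.0108 + 0.0281 × 0.633² = 0.02206
D = ½ρv²S·CD = ½ × 1.21 × 24.6² × 17.2 × 0.02206 = 139 N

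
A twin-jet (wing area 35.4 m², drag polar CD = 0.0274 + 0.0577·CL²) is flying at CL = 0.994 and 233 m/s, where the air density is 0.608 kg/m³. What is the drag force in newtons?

CD = 0.0274 + 0.0577 × 0.994² = 0.08441
D = ½ρv²S·CD = ½ × 0.608 × 233² × 35.4 × 0.08441 = 49300 N

D = 49300 N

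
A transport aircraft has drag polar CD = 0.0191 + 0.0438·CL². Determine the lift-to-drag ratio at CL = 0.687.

CD = 0.0191 + 0.0438 × 0.687² = 0.03977
L/D = CL/CD = 0.687 / 0.03977 = 17.3

L/D = 17.3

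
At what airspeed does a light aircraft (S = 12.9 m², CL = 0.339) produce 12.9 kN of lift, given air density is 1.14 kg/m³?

L = ½ρv²S·CL ⇒ v = √(2L/(ρ·S·CL))
v = √(2 × 12900 / (1.14 × 12.9 × 0.339)) = √5175 = 71.9 m/s

v = 71.9 m/s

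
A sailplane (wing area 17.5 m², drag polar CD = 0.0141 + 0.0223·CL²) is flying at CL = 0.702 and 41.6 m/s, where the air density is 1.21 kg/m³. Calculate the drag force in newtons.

CD = 0.0141 + 0.0223 × 0.702² = 0.02509
D = ½ρv²S·CD = ½ × 1.21 × 41.6² × 17.5 × 0.02509 = 460 N

D = 460 N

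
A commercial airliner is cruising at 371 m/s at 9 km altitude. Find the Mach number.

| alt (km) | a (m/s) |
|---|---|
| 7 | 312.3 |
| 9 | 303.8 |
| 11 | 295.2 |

At 9 km, from the table: a = 303.8 m/s.
M = v/a = 371 / 303.8 = 1.22

M = 1.22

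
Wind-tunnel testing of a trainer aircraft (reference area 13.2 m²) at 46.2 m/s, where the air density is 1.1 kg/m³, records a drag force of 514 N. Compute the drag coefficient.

CD = 0.0332

From D = ½ρv²S·CD, rearranging gives CD = 2D/(ρv²S).
CD = 2 × 514 / (1.1 × 46.2² × 13.2) = 0.0332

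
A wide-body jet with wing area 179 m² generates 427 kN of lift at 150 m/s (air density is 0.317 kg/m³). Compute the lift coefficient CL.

From L = ½ρv²S·CL, rearranging gives CL = 2L/(ρv²S).
CL = 2 × 4.27×10^5 / (0.317 × 150² × 179) = 0.669

CL = 0.669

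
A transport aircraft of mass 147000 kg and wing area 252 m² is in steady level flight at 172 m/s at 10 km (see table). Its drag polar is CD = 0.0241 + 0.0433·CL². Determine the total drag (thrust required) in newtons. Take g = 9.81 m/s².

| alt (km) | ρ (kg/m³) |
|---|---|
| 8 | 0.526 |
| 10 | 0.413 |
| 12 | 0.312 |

D = 95600 N

At 10 km, from the table: ρ = 0.413 kg/m³.
In steady level flight, lift balances weight: W = mg = 147000 × 9.81 = 1.4421×10^6 N.
q = ½ρv² = ½ × 0.413 × 172² = 6109 Pa.
CL = 2W/(ρv²S) = 2×1.4421×10^6/(0.413×172²×252) = 0.9367.
CD = 0.0241 + 0.0433 × 0.9367² = 0.06209.
D = q·S·CD = 6109 × 252 × 0.06209 = 95590 N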